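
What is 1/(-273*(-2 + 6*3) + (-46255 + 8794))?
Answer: -1/41829 ≈ -2.3907e-5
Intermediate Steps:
1/(-273*(-2 + 6*3) + (-46255 + 8794)) = 1/(-273*(-2 + 18) - 37461) = 1/(-273*16 - 37461) = 1/(-4368 - 37461) = 1/(-41829) = -1/41829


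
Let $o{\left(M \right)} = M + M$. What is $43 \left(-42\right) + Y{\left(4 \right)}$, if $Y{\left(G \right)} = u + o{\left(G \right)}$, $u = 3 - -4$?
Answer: $-1791$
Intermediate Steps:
$o{\left(M \right)} = 2 M$
$u = 7$ ($u = 3 + 4 = 7$)
$Y{\left(G \right)} = 7 + 2 G$
$43 \left(-42\right) + Y{\left(4 \right)} = 43 \left(-42\right) + \left(7 + 2 \cdot 4\right) = -1806 + \left(7 + 8\right) = -1806 + 15 = -1791$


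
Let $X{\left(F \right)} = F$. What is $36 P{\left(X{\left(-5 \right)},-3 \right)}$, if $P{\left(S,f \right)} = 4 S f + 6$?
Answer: $2376$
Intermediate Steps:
$P{\left(S,f \right)} = 6 + 4 S f$ ($P{\left(S,f \right)} = 4 S f + 6 = 6 + 4 S f$)
$36 P{\left(X{\left(-5 \right)},-3 \right)} = 36 \left(6 + 4 \left(-5\right) \left(-3\right)\right) = 36 \left(6 + 60\right) = 36 \cdot 66 = 2376$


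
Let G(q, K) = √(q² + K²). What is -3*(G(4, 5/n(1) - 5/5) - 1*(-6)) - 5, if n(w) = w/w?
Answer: -23 - 12*√2 ≈ -39.971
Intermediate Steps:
n(w) = 1
G(q, K) = √(K² + q²)
-3*(G(4, 5/n(1) - 5/5) - 1*(-6)) - 5 = -3*(√((5/1 - 5/5)² + 4²) - 1*(-6)) - 5 = -3*(√((5*1 - 5*⅕)² + 16) + 6) - 5 = -3*(√((5 - 1)² + 16) + 6) - 5 = -3*(√(4² + 16) + 6) - 5 = -3*(√(16 + 16) + 6) - 5 = -3*(√32 + 6) - 5 = -3*(4*√2 + 6) - 5 = -3*(6 + 4*√2) - 5 = (-18 - 12*√2) - 5 = -23 - 12*√2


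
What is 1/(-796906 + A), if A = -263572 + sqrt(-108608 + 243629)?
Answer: -1060478/1124613453463 - sqrt(135021)/1124613453463 ≈ -9.4330e-7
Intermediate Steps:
A = -263572 + sqrt(135021) ≈ -2.6320e+5
1/(-796906 + A) = 1/(-796906 + (-263572 + sqrt(135021))) = 1/(-1060478 + sqrt(135021))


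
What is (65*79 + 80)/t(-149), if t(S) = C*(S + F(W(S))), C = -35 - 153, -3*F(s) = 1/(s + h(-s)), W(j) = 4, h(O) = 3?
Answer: 21903/117688 ≈ 0.18611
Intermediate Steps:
F(s) = -1/(3*(3 + s)) (F(s) = -1/(3*(s + 3)) = -1/(3*(3 + s)))
C = -188
t(S) = 188/21 - 188*S (t(S) = -188*(S - 1/(9 + 3*4)) = -188*(S - 1/(9 + 12)) = -188*(S - 1/21) = -188*(-1/21 + S) = 188/21 - 188*S)
(65*79 + 80)/t(-149) = (65*79 + 80)/(188/21 - 188*(-149)) = (5135 + 80)/(188/21 + 28012) = 5215/(588440/21) = 5215*(21/588440) = 21903/117688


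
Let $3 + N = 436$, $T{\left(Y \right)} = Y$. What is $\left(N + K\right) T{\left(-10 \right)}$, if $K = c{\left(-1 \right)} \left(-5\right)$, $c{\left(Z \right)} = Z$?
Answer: $-4380$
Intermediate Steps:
$N = 433$ ($N = -3 + 436 = 433$)
$K = 5$ ($K = \left(-1\right) \left(-5\right) = 5$)
$\left(N + K\right) T{\left(-10 \right)} = \left(433 + 5\right) \left(-10\right) = 438 \left(-10\right) = -4380$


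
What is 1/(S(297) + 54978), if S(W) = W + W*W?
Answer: 1/143484 ≈ 6.9694e-6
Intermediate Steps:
S(W) = W + W²
1/(S(297) + 54978) = 1/(297*(1 + 297) + 54978) = 1/(297*298 + 54978) = 1/(88506 + 54978) = 1/143484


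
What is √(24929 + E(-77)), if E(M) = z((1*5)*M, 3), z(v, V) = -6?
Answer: √24923 ≈ 157.87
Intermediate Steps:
E(M) = -6
√(24929 + E(-77)) = √(24929 - 6) = √24923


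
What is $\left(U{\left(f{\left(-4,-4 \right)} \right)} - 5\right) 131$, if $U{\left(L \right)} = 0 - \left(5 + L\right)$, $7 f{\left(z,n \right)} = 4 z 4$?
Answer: $- \frac{786}{7} \approx -112.29$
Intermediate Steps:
$f{\left(z,n \right)} = \frac{16 z}{7}$ ($f{\left(z,n \right)} = \frac{4 z 4}{7} = \frac{16 z}{7}$)
$U{\left(L \right)} = -5 - L$ ($U{\left(L \right)} = 0 - \left(5 + L\right) = -5 - L$)
$\left(U{\left(f{\left(-4,-4 \right)} \right)} - 5\right) 131 = \left(\left(-5 - \frac{16}{7} \left(-4\right)\right) - 5\right) 131 = \left(\left(-5 - - \frac{64}{7}\right) - 5\right) 131 = \left(\left(-5 + \frac{64}{7}\right) - 5\right) 131 = \left(\frac{29}{7} - 5\right) 131 = \left(- \frac{6}{7}\right) 131 = - \frac{786}{7}$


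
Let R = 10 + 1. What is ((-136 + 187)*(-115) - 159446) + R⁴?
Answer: -150670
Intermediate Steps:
R = 11
((-136 + 187)*(-115) - 159446) + R⁴ = ((-136 + 187)*(-115) - 159446) + 11⁴ = (51*(-115) - 159446) + 14641 = (-5865 - 159446) + 14641 = -165311 + 14641 = -150670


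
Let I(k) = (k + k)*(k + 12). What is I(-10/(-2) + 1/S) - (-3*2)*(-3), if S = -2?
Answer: 261/2 ≈ 130.50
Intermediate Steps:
I(k) = 2*k*(12 + k) (I(k) = (2*k)*(12 + k) = 2*k*(12 + k))
I(-10/(-2) + 1/S) - (-3*2)*(-3) = 2*(-10/(-2) + 1/(-2))*(12 + (-10/(-2) + 1/(-2))) - (-3*2)*(-3) = 2*(-10*(-½) + 1*(-½))*(12 + (-10*(-½) + 1*(-½))) - (-6)*(-3) = 2*(5 - ½)*(12 + (5 - ½)) - 1*18 = 2*(9/2)*(12 + 9/2) - 18 = 2*(9/2)*(33/2) - 18 = 297/2 - 18 = 261/2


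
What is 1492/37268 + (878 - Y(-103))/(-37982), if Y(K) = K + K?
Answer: 290547/25277021 ≈ 0.011495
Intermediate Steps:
Y(K) = 2*K
1492/37268 + (878 - Y(-103))/(-37982) = 1492/37268 + (878 - 2*(-103))/(-37982) = 1492*(1/37268) + (878 - 1*(-206))*(-1/37982) = 373/9317 + (878 + 206)*(-1/37982) = 373/9317 + 1084*(-1/37982) = 373/9317 - 542/18991 = 290547/25277021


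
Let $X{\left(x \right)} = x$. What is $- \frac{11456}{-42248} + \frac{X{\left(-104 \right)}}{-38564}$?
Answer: $\frac{13943218}{50914121} \approx 0.27386$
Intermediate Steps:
$- \frac{11456}{-42248} + \frac{X{\left(-104 \right)}}{-38564} = - \frac{11456}{-42248} - \frac{104}{-38564} = \left(-11456\right) \left(- \frac{1}{42248}\right) - - \frac{26}{9641} = \frac{1432}{5281} + \frac{26}{9641} = \frac{13943218}{50914121}$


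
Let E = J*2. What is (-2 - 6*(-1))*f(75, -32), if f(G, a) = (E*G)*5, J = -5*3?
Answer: -45000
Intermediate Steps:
J = -15
E = -30 (E = -15*2 = -30)
f(G, a) = -150*G (f(G, a) = -30*G*5 = -150*G)
(-2 - 6*(-1))*f(75, -32) = (-2 - 6*(-1))*(-150*75) = (-2 + 6)*(-11250) = 4*(-11250) = -45000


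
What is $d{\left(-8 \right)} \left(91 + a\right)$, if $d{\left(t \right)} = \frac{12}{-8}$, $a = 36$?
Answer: $- \frac{381}{2} \approx -190.5$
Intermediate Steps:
$d{\left(t \right)} = - \frac{3}{2}$ ($d{\left(t \right)} = 12 \left(- \frac{1}{8}\right) = - \frac{3}{2}$)
$d{\left(-8 \right)} \left(91 + a\right) = - \frac{3 \left(91 + 36\right)}{2} = \left(- \frac{3}{2}\right) 127 = - \frac{381}{2}$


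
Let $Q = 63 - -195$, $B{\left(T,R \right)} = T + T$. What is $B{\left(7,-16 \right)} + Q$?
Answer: $272$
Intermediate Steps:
$B{\left(T,R \right)} = 2 T$
$Q = 258$ ($Q = 63 + 195 = 258$)
$B{\left(7,-16 \right)} + Q = 2 \cdot 7 + 258 = 14 + 258 = 272$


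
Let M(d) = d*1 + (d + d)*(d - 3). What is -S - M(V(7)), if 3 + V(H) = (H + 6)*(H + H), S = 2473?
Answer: -65660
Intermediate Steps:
V(H) = -3 + 2*H*(6 + H) (V(H) = -3 + (H + 6)*(H + H) = -3 + (6 + H)*(2*H) = -3 + 2*H*(6 + H))
M(d) = d + 2*d*(-3 + d) (M(d) = d + (2*d)*(-3 + d) = d + 2*d*(-3 + d))
-S - M(V(7)) = -1*2473 - (-3 + 2*7² + 12*7)*(-5 + 2*(-3 + 2*7² + 12*7)) = -2473 - (-3 + 2*49 + 84)*(-5 + 2*(-3 + 2*49 + 84)) = -2473 - (-3 + 98 + 84)*(-5 + 2*(-3 + 98 + 84)) = -2473 - 179*(-5 + 2*179) = -2473 - 179*(-5 + 358) = -2473 - 179*353 = -2473 - 1*63187 = -2473 - 63187 = -65660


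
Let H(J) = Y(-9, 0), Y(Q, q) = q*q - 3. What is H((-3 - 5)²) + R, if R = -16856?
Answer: -16859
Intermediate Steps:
Y(Q, q) = -3 + q² (Y(Q, q) = q² - 3 = -3 + q²)
H(J) = -3 (H(J) = -3 + 0² = -3 + 0 = -3)
H((-3 - 5)²) + R = -3 - 16856 = -16859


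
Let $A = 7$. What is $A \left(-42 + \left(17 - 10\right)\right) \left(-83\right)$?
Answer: $20335$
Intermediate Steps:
$A \left(-42 + \left(17 - 10\right)\right) \left(-83\right) = 7 \left(-42 + \left(17 - 10\right)\right) \left(-83\right) = 7 \left(-42 + 7\right) \left(-83\right) = 7 \left(-35\right) \left(-83\right) = \left(-245\right) \left(-83\right) = 20335$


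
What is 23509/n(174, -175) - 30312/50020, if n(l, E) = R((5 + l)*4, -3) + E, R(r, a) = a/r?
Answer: -211439258354/1566914015 ≈ -134.94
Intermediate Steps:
n(l, E) = E - 3/(20 + 4*l) (n(l, E) = -3*1/(4*(5 + l)) + E = -3/(20 + 4*l) + E = E - 3/(20 + 4*l))
23509/n(174, -175) - 30312/50020 = 23509/(((-¾ - 175*(5 + 174))/(5 + 174))) - 30312/50020 = 23509/(((-¾ - 175*179)/179)) - 30312*1/50020 = 23509/(((-¾ - 31325)/179)) - 7578/12505 = 23509/(((1/179)*(-125303/4))) - 7578/12505 = 23509/(-125303/716) - 7578/12505 = 23509*(-716/125303) - 7578/12505 = -16832444/125303 - 7578/12505 = -211439258354/1566914015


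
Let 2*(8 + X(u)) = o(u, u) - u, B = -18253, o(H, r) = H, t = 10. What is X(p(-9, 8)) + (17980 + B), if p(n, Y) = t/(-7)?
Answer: -281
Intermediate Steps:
p(n, Y) = -10/7 (p(n, Y) = 10/(-7) = 10*(-1/7) = -10/7)
X(u) = -8 (X(u) = -8 + (u - u)/2 = -8 + (1/2)*0 = -8 + 0 = -8)
X(p(-9, 8)) + (17980 + B) = -8 + (17980 - 18253) = -8 - 273 = -281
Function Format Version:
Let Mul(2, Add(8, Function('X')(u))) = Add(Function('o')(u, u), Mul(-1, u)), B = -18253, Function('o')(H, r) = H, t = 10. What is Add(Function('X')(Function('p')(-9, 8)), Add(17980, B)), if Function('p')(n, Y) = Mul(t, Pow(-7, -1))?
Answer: -281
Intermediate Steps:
Function('p')(n, Y) = Rational(-10, 7) (Function('p')(n, Y) = Mul(10, Pow(-7, -1)) = Mul(10, Rational(-1, 7)) = Rational(-10, 7))
Function('X')(u) = -8 (Function('X')(u) = Add(-8, Mul(Rational(1, 2), Add(u, Mul(-1, u)))) = Add(-8, Mul(Rational(1, 2), 0)) = Add(-8, 0) = -8)
Add(Function('X')(Function('p')(-9, 8)), Add(17980, B)) = Add(-8, Add(17980, -18253)) = Add(-8, -273) = -281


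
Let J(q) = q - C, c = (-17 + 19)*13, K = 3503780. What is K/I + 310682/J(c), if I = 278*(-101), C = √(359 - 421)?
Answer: 56055192364/5180391 + 155341*I*√62/369 ≈ 10821.0 + 3314.8*I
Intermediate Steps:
C = I*√62 (C = √(-62) = I*√62 ≈ 7.874*I)
c = 26 (c = 2*13 = 26)
J(q) = q - I*√62
I = -28078
K/I + 310682/J(c) = 3503780/(-28078) + 310682/(26 - I*√62) = 3503780*(-1/28078) + 310682/(26 - I*√62) = -1751890/14039 + 310682/(26 - I*√62)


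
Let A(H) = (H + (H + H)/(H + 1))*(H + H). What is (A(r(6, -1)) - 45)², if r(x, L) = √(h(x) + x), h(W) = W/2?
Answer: 324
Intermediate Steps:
h(W) = W/2 (h(W) = W*(½) = W/2)
r(x, L) = √6*√x/2 (r(x, L) = √(x/2 + x) = √(3*x/2) = √6*√x/2)
A(H) = 2*H*(H + 2*H/(1 + H)) (A(H) = (H + (2*H)/(1 + H))*(2*H) = (H + 2*H/(1 + H))*(2*H) = 2*H*(H + 2*H/(1 + H)))
(A(r(6, -1)) - 45)² = (2*(√6*√6/2)²*(3 + √6*√6/2)/(1 + √6*√6/2) - 45)² = (2*3²*(3 + 3)/(1 + 3) - 45)² = (2*9*6/4 - 45)² = (2*9*(¼)*6 - 45)² = (27 - 45)² = (-18)² = 324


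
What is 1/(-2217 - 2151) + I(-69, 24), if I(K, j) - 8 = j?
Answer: 139775/4368 ≈ 32.000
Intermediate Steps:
I(K, j) = 8 + j
1/(-2217 - 2151) + I(-69, 24) = 1/(-2217 - 2151) + (8 + 24) = 1/(-4368) + 32 = -1/4368 + 32 = 139775/4368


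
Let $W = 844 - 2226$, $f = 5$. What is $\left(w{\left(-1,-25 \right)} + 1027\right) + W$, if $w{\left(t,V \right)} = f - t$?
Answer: $-349$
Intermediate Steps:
$w{\left(t,V \right)} = 5 - t$
$W = -1382$ ($W = 844 - 2226 = -1382$)
$\left(w{\left(-1,-25 \right)} + 1027\right) + W = \left(\left(5 - -1\right) + 1027\right) - 1382 = \left(\left(5 + 1\right) + 1027\right) - 1382 = \left(6 + 1027\right) - 1382 = 1033 - 1382 = -349$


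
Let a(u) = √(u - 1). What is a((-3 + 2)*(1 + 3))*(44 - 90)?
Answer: -46*I*√5 ≈ -102.86*I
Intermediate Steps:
a(u) = √(-1 + u)
a((-3 + 2)*(1 + 3))*(44 - 90) = √(-1 + (-3 + 2)*(1 + 3))*(44 - 90) = √(-1 - 1*4)*(-46) = √(-1 - 4)*(-46) = √(-5)*(-46) = (I*√5)*(-46) = -46*I*√5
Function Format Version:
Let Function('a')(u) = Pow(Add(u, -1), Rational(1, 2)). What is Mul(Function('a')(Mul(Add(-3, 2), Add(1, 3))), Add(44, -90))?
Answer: Mul(-46, I, Pow(5, Rational(1, 2))) ≈ Mul(-102.86, I)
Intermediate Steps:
Function('a')(u) = Pow(Add(-1, u), Rational(1, 2))
Mul(Function('a')(Mul(Add(-3, 2), Add(1, 3))), Add(44, -90)) = Mul(Pow(Add(-1, Mul(Add(-3, 2), Add(1, 3))), Rational(1, 2)), Add(44, -90)) = Mul(Pow(Add(-1, Mul(-1, 4)), Rational(1, 2)), -46) = Mul(Pow(Add(-1, -4), Rational(1, 2)), -46) = Mul(Pow(-5, Rational(1, 2)), -46) = Mul(Mul(I, Pow(5, Rational(1, 2))), -46) = Mul(-46, I, Pow(5, Rational(1, 2)))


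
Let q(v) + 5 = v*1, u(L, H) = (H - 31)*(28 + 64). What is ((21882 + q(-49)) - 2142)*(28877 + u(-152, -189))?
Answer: 170027982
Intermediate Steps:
u(L, H) = -2852 + 92*H (u(L, H) = (-31 + H)*92 = -2852 + 92*H)
q(v) = -5 + v (q(v) = -5 + v*1 = -5 + v)
((21882 + q(-49)) - 2142)*(28877 + u(-152, -189)) = ((21882 + (-5 - 49)) - 2142)*(28877 + (-2852 + 92*(-189))) = ((21882 - 54) - 2142)*(28877 + (-2852 - 17388)) = (21828 - 2142)*(28877 - 20240) = 19686*8637 = 170027982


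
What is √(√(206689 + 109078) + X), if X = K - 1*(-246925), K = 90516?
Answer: √(337441 + √315767) ≈ 581.38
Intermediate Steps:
X = 337441 (X = 90516 - 1*(-246925) = 90516 + 246925 = 337441)
√(√(206689 + 109078) + X) = √(√(206689 + 109078) + 337441) = √(√315767 + 337441) = √(337441 + √315767)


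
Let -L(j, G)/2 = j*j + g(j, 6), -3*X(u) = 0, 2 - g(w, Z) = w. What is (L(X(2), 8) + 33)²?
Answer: 841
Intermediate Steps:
g(w, Z) = 2 - w
X(u) = 0 (X(u) = -⅓*0 = 0)
L(j, G) = -4 - 2*j² + 2*j (L(j, G) = -2*(j*j + (2 - j)) = -2*(j² + (2 - j)) = -2*(2 + j² - j) = -4 - 2*j² + 2*j)
(L(X(2), 8) + 33)² = ((-4 - 2*0² + 2*0) + 33)² = ((-4 - 2*0 + 0) + 33)² = ((-4 + 0 + 0) + 33)² = (-4 + 33)² = 29² = 841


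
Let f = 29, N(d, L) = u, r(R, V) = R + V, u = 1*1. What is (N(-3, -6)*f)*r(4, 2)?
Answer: 174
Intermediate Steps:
u = 1
N(d, L) = 1
(N(-3, -6)*f)*r(4, 2) = (1*29)*(4 + 2) = 29*6 = 174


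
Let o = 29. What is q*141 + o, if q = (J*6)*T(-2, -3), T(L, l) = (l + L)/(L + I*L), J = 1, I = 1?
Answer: 2173/2 ≈ 1086.5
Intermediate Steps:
T(L, l) = (L + l)/(2*L) (T(L, l) = (l + L)/(L + 1*L) = (L + l)/(L + L) = (L + l)/((2*L)) = (L + l)*(1/(2*L)) = (L + l)/(2*L))
q = 15/2 (q = (1*6)*((1/2)*(-2 - 3)/(-2)) = 6*((1/2)*(-1/2)*(-5)) = 6*(5/4) = 15/2 ≈ 7.5000)
q*141 + o = (15/2)*141 + 29 = 2115/2 + 29 = 2173/2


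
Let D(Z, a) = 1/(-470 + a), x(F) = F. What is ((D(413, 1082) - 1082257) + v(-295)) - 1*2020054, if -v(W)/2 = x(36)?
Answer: -1898658395/612 ≈ -3.1024e+6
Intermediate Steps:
v(W) = -72 (v(W) = -2*36 = -72)
((D(413, 1082) - 1082257) + v(-295)) - 1*2020054 = ((1/(-470 + 1082) - 1082257) - 72) - 1*2020054 = ((1/612 - 1082257) - 72) - 2020054 = (-662341283/612 - 72) - 2020054 = -662385347/612 - 2020054 = -1898658395/612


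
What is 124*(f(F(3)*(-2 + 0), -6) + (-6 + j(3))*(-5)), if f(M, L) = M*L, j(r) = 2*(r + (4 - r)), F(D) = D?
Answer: 3224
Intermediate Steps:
j(r) = 8 (j(r) = 2*4 = 8)
f(M, L) = L*M
124*(f(F(3)*(-2 + 0), -6) + (-6 + j(3))*(-5)) = 124*(-18*(-2 + 0) + (-6 + 8)*(-5)) = 124*(-18*(-2) + 2*(-5)) = 124*(-6*(-6) - 10) = 124*(36 - 10) = 124*26 = 3224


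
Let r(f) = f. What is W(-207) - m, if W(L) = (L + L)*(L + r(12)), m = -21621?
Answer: 102351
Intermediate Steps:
W(L) = 2*L*(12 + L) (W(L) = (L + L)*(L + 12) = (2*L)*(12 + L) = 2*L*(12 + L))
W(-207) - m = 2*(-207)*(12 - 207) - 1*(-21621) = 2*(-207)*(-195) + 21621 = 80730 + 21621 = 102351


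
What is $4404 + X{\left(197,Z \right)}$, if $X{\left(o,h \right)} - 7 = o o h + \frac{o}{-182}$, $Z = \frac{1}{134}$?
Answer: $\frac{28653077}{6097} \approx 4699.5$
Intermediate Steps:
$Z = \frac{1}{134} \approx 0.0074627$
$X{\left(o,h \right)} = 7 - \frac{o}{182} + h o^{2}$ ($X{\left(o,h \right)} = 7 + \left(o o h + \frac{o}{-182}\right) = 7 + \left(o^{2} h + o \left(- \frac{1}{182}\right)\right) = 7 + \left(h o^{2} - \frac{o}{182}\right) = 7 + \left(- \frac{o}{182} + h o^{2}\right) = 7 - \frac{o}{182} + h o^{2}$)
$4404 + X{\left(197,Z \right)} = 4404 + \left(7 - \frac{197}{182} + \frac{197^{2}}{134}\right) = 4404 + \left(7 - \frac{197}{182} + \frac{1}{134} \cdot 38809\right) = 4404 + \left(7 - \frac{197}{182} + \frac{38809}{134}\right) = 4404 + \frac{1801889}{6097} = \frac{28653077}{6097}$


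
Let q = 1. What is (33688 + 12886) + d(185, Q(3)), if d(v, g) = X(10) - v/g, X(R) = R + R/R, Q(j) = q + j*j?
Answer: 93133/2 ≈ 46567.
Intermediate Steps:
Q(j) = 1 + j² (Q(j) = 1 + j*j = 1 + j²)
X(R) = 1 + R (X(R) = R + 1 = 1 + R)
d(v, g) = 11 - v/g (d(v, g) = (1 + 10) - v/g = 11 - v/g)
(33688 + 12886) + d(185, Q(3)) = (33688 + 12886) + (11 - 1*185/(1 + 3²)) = 46574 + (11 - 1*185/(1 + 9)) = 46574 + (11 - 1*185/10) = 46574 + (11 - 1*185*⅒) = 46574 + (11 - 37/2) = 46574 - 15/2 = 93133/2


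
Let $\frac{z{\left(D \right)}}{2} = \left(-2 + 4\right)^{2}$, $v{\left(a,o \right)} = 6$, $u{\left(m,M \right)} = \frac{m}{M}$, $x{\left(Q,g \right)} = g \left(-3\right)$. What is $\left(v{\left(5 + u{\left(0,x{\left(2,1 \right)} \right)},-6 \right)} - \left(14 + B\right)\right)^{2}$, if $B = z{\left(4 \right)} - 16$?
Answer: $0$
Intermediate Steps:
$x{\left(Q,g \right)} = - 3 g$
$z{\left(D \right)} = 8$ ($z{\left(D \right)} = 2 \left(-2 + 4\right)^{2} = 2 \cdot 2^{2} = 2 \cdot 4 = 8$)
$B = -8$ ($B = 8 - 16 = -8$)
$\left(v{\left(5 + u{\left(0,x{\left(2,1 \right)} \right)},-6 \right)} - \left(14 + B\right)\right)^{2} = \left(6 - 6\right)^{2} = 0^{2} = 0$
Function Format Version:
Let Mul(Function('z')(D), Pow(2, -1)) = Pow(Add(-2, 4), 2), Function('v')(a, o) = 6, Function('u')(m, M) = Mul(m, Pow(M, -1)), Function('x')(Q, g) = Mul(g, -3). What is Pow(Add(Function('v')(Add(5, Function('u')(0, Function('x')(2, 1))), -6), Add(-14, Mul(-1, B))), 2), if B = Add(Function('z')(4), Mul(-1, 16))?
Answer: 0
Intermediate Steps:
Function('x')(Q, g) = Mul(-3, g)
Function('z')(D) = 8 (Function('z')(D) = Mul(2, Pow(Add(-2, 4), 2)) = Mul(2, Pow(2, 2)) = Mul(2, 4) = 8)
B = -8 (B = Add(8, Mul(-1, 16)) = Add(8, -16) = -8)
Pow(Add(Function('v')(Add(5, Function('u')(0, Function('x')(2, 1))), -6), Add(-14, Mul(-1, B))), 2) = Pow(Add(6, Add(-14, Mul(-1, -8))), 2) = Pow(Add(6, Add(-14, 8)), 2) = Pow(Add(6, -6), 2) = Pow(0, 2) = 0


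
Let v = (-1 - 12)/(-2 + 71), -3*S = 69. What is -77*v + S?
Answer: -586/69 ≈ -8.4928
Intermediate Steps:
S = -23 (S = -⅓*69 = -23)
v = -13/69 ≈ -0.18841
-77*v + S = -77*(-13/69) - 23 = 1001/69 - 23 = -586/69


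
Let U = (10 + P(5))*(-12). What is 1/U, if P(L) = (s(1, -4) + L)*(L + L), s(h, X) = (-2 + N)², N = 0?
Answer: -1/1200 ≈ -0.00083333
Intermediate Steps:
s(h, X) = 4 (s(h, X) = (-2 + 0)² = (-2)² = 4)
P(L) = 2*L*(4 + L) (P(L) = (4 + L)*(L + L) = (4 + L)*(2*L) = 2*L*(4 + L))
U = -1200 (U = (10 + 2*5*(4 + 5))*(-12) = (10 + 2*5*9)*(-12) = (10 + 90)*(-12) = 100*(-12) = -1200)
1/U = 1/(-1200) = -1/1200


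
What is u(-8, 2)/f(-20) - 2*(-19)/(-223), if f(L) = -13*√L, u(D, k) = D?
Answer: -38/223 - 4*I*√5/65 ≈ -0.1704 - 0.1376*I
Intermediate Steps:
u(-8, 2)/f(-20) - 2*(-19)/(-223) = -8*I*√5/130 - 2*(-19)/(-223) = -8*I*√5/130 + 38*(-1/223) = -8*I*√5/130 - 38/223 = -4*I*√5/65 - 38/223 = -38/223 - 4*I*√5/65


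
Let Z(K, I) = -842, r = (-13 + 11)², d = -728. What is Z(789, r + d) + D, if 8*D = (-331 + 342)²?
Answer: -6615/8 ≈ -826.88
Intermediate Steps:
D = 121/8 (D = (-331 + 342)²/8 = (⅛)*11² = (⅛)*121 = 121/8 ≈ 15.125)
r = 4 (r = (-2)² = 4)
Z(789, r + d) + D = -842 + 121/8 = -6615/8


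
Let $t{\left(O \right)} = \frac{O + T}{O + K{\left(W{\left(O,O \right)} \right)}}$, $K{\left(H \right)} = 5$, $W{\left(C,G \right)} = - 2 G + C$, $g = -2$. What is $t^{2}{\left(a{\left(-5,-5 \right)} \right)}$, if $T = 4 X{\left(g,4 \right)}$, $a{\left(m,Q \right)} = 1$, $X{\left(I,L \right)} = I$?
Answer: $\frac{49}{36} \approx 1.3611$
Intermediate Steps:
$W{\left(C,G \right)} = C - 2 G$
$T = -8$ ($T = 4 \left(-2\right) = -8$)
$t{\left(O \right)} = \frac{-8 + O}{5 + O}$ ($t{\left(O \right)} = \frac{O - 8}{O + 5} = \frac{-8 + O}{5 + O}$)
$t^{2}{\left(a{\left(-5,-5 \right)} \right)} = \left(\frac{-8 + 1}{5 + 1}\right)^{2} = \left(\frac{1}{6} \left(-7\right)\right)^{2} = \left(- \frac{7}{6}\right)^{2} = \frac{49}{36}$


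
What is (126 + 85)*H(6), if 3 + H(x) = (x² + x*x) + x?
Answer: 15825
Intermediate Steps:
H(x) = -3 + x + 2*x² (H(x) = -3 + ((x² + x*x) + x) = -3 + ((x² + x²) + x) = -3 + (2*x² + x) = -3 + (x + 2*x²) = -3 + x + 2*x²)
(126 + 85)*H(6) = (126 + 85)*(-3 + 6 + 2*6²) = 211*(-3 + 6 + 2*36) = 211*(-3 + 6 + 72) = 211*75 = 15825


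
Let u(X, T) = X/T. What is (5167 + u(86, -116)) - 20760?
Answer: -904437/58 ≈ -15594.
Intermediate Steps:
(5167 + u(86, -116)) - 20760 = (5167 + 86/(-116)) - 20760 = (5167 + 86*(-1/116)) - 20760 = (5167 - 43/58) - 20760 = 299643/58 - 20760 = -904437/58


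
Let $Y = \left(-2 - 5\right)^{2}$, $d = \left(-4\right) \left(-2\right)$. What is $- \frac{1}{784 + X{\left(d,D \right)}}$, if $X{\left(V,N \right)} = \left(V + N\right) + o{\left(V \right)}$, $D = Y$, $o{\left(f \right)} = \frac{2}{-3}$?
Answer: $- \frac{3}{2521} \approx -0.00119$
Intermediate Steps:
$o{\left(f \right)} = - \frac{2}{3}$ ($o{\left(f \right)} = 2 \left(- \frac{1}{3}\right) = - \frac{2}{3}$)
$d = 8$
$Y = 49$ ($Y = \left(-7\right)^{2} = 49$)
$D = 49$
$X{\left(V,N \right)} = - \frac{2}{3} + N + V$ ($X{\left(V,N \right)} = \left(V + N\right) - \frac{2}{3} = \left(N + V\right) - \frac{2}{3} = - \frac{2}{3} + N + V$)
$- \frac{1}{784 + X{\left(d,D \right)}} = - \frac{1}{784 + \left(- \frac{2}{3} + 49 + 8\right)} = - \frac{1}{784 + \frac{169}{3}} = - \frac{1}{\frac{2521}{3}} = \left(-1\right) \frac{3}{2521} = - \frac{3}{2521}$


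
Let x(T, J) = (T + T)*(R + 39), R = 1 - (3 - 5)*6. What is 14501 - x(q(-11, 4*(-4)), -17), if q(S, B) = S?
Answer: 15645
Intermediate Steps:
R = 13 (R = 1 - 1*(-2)*6 = 1 + 2*6 = 1 + 12 = 13)
x(T, J) = 104*T (x(T, J) = (T + T)*(13 + 39) = (2*T)*52 = 104*T)
14501 - x(q(-11, 4*(-4)), -17) = 14501 - 104*(-11) = 14501 - 1*(-1144) = 14501 + 1144 = 15645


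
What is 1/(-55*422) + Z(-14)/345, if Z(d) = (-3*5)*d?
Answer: 324917/533830 ≈ 0.60865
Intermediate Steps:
Z(d) = -15*d
1/(-55*422) + Z(-14)/345 = 1/(-55*422) - 15*(-14)/345 = -1/55*1/422 + 210*(1/345) = -1/23210 + 14/23 = 324917/533830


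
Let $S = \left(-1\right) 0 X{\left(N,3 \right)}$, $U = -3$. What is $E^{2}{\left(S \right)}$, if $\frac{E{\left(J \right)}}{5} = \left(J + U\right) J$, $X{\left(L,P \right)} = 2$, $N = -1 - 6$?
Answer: $0$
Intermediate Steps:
$N = -7$ ($N = -1 - 6 = -7$)
$S = 0$ ($S = \left(-1\right) 0 \cdot 2 = 0 \cdot 2 = 0$)
$E{\left(J \right)} = 5 J \left(-3 + J\right)$ ($E{\left(J \right)} = 5 \left(J - 3\right) J = 5 \left(-3 + J\right) J = 5 J \left(-3 + J\right)$)
$E^{2}{\left(S \right)} = \left(5 \cdot 0 \left(-3 + 0\right)\right)^{2} = \left(5 \cdot 0 \left(-3\right)\right)^{2} = 0^{2} = 0$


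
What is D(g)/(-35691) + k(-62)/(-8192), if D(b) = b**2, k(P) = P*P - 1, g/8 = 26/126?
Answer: -544478680769/1160458887168 ≈ -0.46919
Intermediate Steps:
g = 104/63 (g = 8*(26/126) = 8*(26*(1/126)) = 8*(13/63) = 104/63 ≈ 1.6508)
k(P) = -1 + P**2 (k(P) = P**2 - 1 = -1 + P**2)
D(g)/(-35691) + k(-62)/(-8192) = (104/63)**2/(-35691) + (-1 + (-62)**2)/(-8192) = (10816/3969)*(-1/35691) + (-1 + 3844)*(-1/8192) = -10816/141657579 + 3843*(-1/8192) = -10816/141657579 - 3843/8192 = -544478680769/1160458887168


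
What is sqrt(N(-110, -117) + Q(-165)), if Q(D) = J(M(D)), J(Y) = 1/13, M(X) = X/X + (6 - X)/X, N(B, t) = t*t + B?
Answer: 4*sqrt(143429)/13 ≈ 116.53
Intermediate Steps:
N(B, t) = B + t**2 (N(B, t) = t**2 + B = B + t**2)
M(X) = 1 + (6 - X)/X
J(Y) = 1/13 (J(Y) = 1*(1/13) = 1/13)
Q(D) = 1/13
sqrt(N(-110, -117) + Q(-165)) = sqrt((-110 + (-117)**2) + 1/13) = sqrt((-110 + 13689) + 1/13) = sqrt(13579 + 1/13) = sqrt(176528/13) = 4*sqrt(143429)/13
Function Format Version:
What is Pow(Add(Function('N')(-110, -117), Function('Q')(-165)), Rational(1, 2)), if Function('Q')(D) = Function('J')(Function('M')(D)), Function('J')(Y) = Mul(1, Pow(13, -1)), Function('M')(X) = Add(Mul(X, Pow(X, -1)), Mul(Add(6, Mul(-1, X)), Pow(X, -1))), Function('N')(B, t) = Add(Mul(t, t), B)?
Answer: Mul(Rational(4, 13), Pow(143429, Rational(1, 2))) ≈ 116.53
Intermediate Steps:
Function('N')(B, t) = Add(B, Pow(t, 2)) (Function('N')(B, t) = Add(Pow(t, 2), B) = Add(B, Pow(t, 2)))
Function('M')(X) = Add(1, Mul(Pow(X, -1), Add(6, Mul(-1, X))))
Function('J')(Y) = Rational(1, 13) (Function('J')(Y) = Mul(1, Rational(1, 13)) = Rational(1, 13))
Function('Q')(D) = Rational(1, 13)
Pow(Add(Function('N')(-110, -117), Function('Q')(-165)), Rational(1, 2)) = Pow(Add(Add(-110, Pow(-117, 2)), Rational(1, 13)), Rational(1, 2)) = Pow(Add(Add(-110, 13689), Rational(1, 13)), Rational(1, 2)) = Pow(Add(13579, Rational(1, 13)), Rational(1, 2)) = Pow(Rational(176528, 13), Rational(1, 2)) = Mul(Rational(4, 13), Pow(143429, Rational(1, 2)))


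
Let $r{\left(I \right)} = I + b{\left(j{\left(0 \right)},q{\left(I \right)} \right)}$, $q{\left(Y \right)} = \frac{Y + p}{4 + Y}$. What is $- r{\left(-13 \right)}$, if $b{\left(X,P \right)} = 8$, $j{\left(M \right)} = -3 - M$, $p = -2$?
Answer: $5$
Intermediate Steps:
$q{\left(Y \right)} = \frac{-2 + Y}{4 + Y}$ ($q{\left(Y \right)} = \frac{Y - 2}{4 + Y} = \frac{-2 + Y}{4 + Y}$)
$r{\left(I \right)} = 8 + I$ ($r{\left(I \right)} = I + 8 = 8 + I$)
$- r{\left(-13 \right)} = - (8 - 13) = \left(-1\right) \left(-5\right) = 5$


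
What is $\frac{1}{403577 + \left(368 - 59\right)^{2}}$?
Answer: $\frac{1}{499058} \approx 2.0038 \cdot 10^{-6}$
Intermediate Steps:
$\frac{1}{403577 + \left(368 - 59\right)^{2}} = \frac{1}{403577 + 309^{2}} = \frac{1}{403577 + 95481} = \frac{1}{499058}$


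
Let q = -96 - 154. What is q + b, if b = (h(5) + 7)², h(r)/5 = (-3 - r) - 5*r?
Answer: 24714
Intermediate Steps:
h(r) = -15 - 30*r (h(r) = 5*((-3 - r) - 5*r) = 5*(-3 - 6*r) = -15 - 30*r)
q = -250
b = 24964 (b = ((-15 - 30*5) + 7)² = ((-15 - 150) + 7)² = (-165 + 7)² = (-158)² = 24964)
q + b = -250 + 24964 = 24714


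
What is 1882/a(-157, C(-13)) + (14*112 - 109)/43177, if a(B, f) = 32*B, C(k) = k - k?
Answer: -36964549/108460624 ≈ -0.34081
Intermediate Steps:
C(k) = 0
1882/a(-157, C(-13)) + (14*112 - 109)/43177 = 1882/((32*(-157))) + (14*112 - 109)/43177 = 1882/(-5024) + (1568 - 109)*(1/43177) = 1882*(-1/5024) + 1459*(1/43177) = -941/2512 + 1459/43177 = -36964549/108460624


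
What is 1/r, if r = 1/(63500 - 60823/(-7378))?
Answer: 66937689/1054 ≈ 63508.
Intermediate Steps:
r = 1054/66937689 (r = 1/(63500 - 60823*(-1/7378)) = 1/(63500 + 8689/1054) = 1/(66937689/1054) = 1054/66937689 ≈ 1.5746e-5)
1/r = 1/(1054/66937689) = 66937689/1054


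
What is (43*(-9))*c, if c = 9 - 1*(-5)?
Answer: -5418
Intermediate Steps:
c = 14 (c = 9 + 5 = 14)
(43*(-9))*c = (43*(-9))*14 = -387*14 = -5418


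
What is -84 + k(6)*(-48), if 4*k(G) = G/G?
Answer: -96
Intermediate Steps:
k(G) = 1/4 (k(G) = (G/G)/4 = (1/4)*1 = 1/4)
-84 + k(6)*(-48) = -84 + (1/4)*(-48) = -84 - 12 = -96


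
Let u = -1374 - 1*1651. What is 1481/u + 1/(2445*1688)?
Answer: -1222464187/2496931800 ≈ -0.48959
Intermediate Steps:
u = -3025 (u = -1374 - 1651 = -3025)
1481/u + 1/(2445*1688) = 1481/(-3025) + 1/(2445*1688) = 1481*(-1/3025) + (1/2445)*(1/1688) = -1481/3025 + 1/4127160 = -1222464187/2496931800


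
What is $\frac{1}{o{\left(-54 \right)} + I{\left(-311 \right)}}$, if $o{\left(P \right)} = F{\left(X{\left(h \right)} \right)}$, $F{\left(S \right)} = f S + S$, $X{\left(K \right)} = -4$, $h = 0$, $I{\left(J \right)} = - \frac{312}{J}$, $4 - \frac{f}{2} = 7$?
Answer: $\frac{311}{6532} \approx 0.047612$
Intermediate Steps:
$f = -6$ ($f = 8 - 14 = -6$)
$F{\left(S \right)} = - 5 S$ ($F{\left(S \right)} = - 6 S + S = - 5 S$)
$o{\left(P \right)} = 20$ ($o{\left(P \right)} = \left(-5\right) \left(-4\right) = 20$)
$\frac{1}{o{\left(-54 \right)} + I{\left(-311 \right)}} = \frac{1}{20 - \frac{312}{-311}} = \frac{1}{20 - - \frac{312}{311}} = \frac{1}{20 + \frac{312}{311}} = \frac{1}{\frac{6532}{311}} = \frac{311}{6532}$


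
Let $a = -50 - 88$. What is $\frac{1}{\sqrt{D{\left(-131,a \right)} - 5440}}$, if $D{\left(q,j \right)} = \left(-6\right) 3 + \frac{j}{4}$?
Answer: $- \frac{i \sqrt{130}}{845} \approx - 0.013493 i$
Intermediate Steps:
$a = -138$ ($a = -50 - 88 = -138$)
$D{\left(q,j \right)} = -18 + \frac{j}{4}$ ($D{\left(q,j \right)} = -18 + j \frac{1}{4} = -18 + \frac{j}{4}$)
$\frac{1}{\sqrt{D{\left(-131,a \right)} - 5440}} = \frac{1}{\sqrt{\left(-18 + \frac{1}{4} \left(-138\right)\right) - 5440}} = \frac{1}{\sqrt{\left(-18 - \frac{69}{2}\right) - 5440}} = \frac{1}{\sqrt{- \frac{105}{2} - 5440}} = \frac{1}{\sqrt{- \frac{10985}{2}}} = \frac{1}{\frac{13}{2} i \sqrt{130}} = - \frac{i \sqrt{130}}{845}$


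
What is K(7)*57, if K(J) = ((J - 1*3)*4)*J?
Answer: 6384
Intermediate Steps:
K(J) = J*(-12 + 4*J) (K(J) = ((J - 3)*4)*J = ((-3 + J)*4)*J = (-12 + 4*J)*J = J*(-12 + 4*J))
K(7)*57 = (4*7*(-3 + 7))*57 = (4*7*4)*57 = 112*57 = 6384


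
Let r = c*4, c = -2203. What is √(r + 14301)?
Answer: √5489 ≈ 74.088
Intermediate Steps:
r = -8812 (r = -2203*4 = -8812)
√(r + 14301) = √(-8812 + 14301) = √5489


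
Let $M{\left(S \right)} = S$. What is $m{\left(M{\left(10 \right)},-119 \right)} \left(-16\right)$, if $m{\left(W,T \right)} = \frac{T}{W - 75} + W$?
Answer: $- \frac{12304}{65} \approx -189.29$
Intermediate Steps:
$m{\left(W,T \right)} = W + \frac{T}{-75 + W}$ ($m{\left(W,T \right)} = \frac{T}{-75 + W} + W = W + \frac{T}{-75 + W}$)
$m{\left(M{\left(10 \right)},-119 \right)} \left(-16\right) = \frac{-119 + 10^{2} - 750}{-75 + 10} \left(-16\right) = \frac{-119 + 100 - 750}{-65} \left(-16\right) = \left(- \frac{1}{65}\right) \left(-769\right) \left(-16\right) = \frac{769}{65} \left(-16\right) = - \frac{12304}{65}$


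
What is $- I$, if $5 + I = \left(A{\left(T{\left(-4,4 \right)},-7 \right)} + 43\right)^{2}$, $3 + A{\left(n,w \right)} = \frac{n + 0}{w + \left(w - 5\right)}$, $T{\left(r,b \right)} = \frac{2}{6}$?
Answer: $- \frac{5177596}{3249} \approx -1593.6$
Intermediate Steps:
$T{\left(r,b \right)} = \frac{1}{3}$ ($T{\left(r,b \right)} = 2 \cdot \frac{1}{6} = \frac{1}{3}$)
$A{\left(n,w \right)} = -3 + \frac{n}{-5 + 2 w}$ ($A{\left(n,w \right)} = -3 + \frac{n + 0}{w + \left(w - 5\right)} = -3 + \frac{n}{w + \left(-5 + w\right)} = -3 + \frac{n}{-5 + 2 w}$)
$I = \frac{5177596}{3249}$ ($I = -5 + \left(\frac{15 + \frac{1}{3} - -42}{-5 + 2 \left(-7\right)} + 43\right)^{2} = -5 + \left(\frac{15 + \frac{1}{3} + 42}{-5 - 14} + 43\right)^{2} = -5 + \left(\frac{1}{-19} \cdot \frac{172}{3} + 43\right)^{2} = -5 + \left(\left(- \frac{1}{19}\right) \frac{172}{3} + 43\right)^{2} = -5 + \left(- \frac{172}{57} + 43\right)^{2} = -5 + \left(\frac{2279}{57}\right)^{2} = -5 + \frac{5193841}{3249} = \frac{5177596}{3249} \approx 1593.6$)
$- I = \left(-1\right) \frac{5177596}{3249} = - \frac{5177596}{3249}$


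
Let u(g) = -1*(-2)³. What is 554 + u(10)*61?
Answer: 1042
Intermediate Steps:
u(g) = 8 (u(g) = -1*(-8) = 8)
554 + u(10)*61 = 554 + 8*61 = 554 + 488 = 1042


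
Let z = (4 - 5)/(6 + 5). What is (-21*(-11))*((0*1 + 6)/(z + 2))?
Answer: 726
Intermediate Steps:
z = -1/11 ≈ -0.090909
(-21*(-11))*((0*1 + 6)/(z + 2)) = (-21*(-11))*((0*1 + 6)/(-1/11 + 2)) = 231*((0 + 6)/(21/11)) = 231*(6*(11/21)) = 231*(22/7) = 726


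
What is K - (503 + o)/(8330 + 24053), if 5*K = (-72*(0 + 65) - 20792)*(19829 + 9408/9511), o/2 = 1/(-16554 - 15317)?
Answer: -4958204954566967635797/49080497490115 ≈ -1.0102e+8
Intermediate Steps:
o = -2/31871 (o = 2/(-16554 - 15317) = 2/(-31871) = 2*(-1/31871) = -2/31871 ≈ -6.2753e-5)
K = -4804096303744/47555 (K = ((-72*(0 + 65) - 20792)*(19829 + 9408/9511))/5 = ((-72*65 - 20792)*(19829 + 9408*(1/9511)))/5 = ((-4680 - 20792)*(19829 + 9408/9511))/5 = (-25472*188603027/9511)/5 = (⅕)*(-4804096303744/9511) = -4804096303744/47555 ≈ -1.0102e+8)
K - (503 + o)/(8330 + 24053) = -4804096303744/47555 - (503 - 2/31871)/(8330 + 24053) = -4804096303744/47555 - 16031111/(31871*32383) = -4804096303744/47555 - 1*16031111/1032078593 = -4804096303744/47555 - 16031111/1032078593 = -4958204954566967635797/49080497490115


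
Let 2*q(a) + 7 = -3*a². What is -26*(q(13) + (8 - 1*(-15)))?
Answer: 6084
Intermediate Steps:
q(a) = -7/2 - 3*a²/2 (q(a) = -7/2 + (-3*a²)/2 = -7/2 - 3*a²/2)
-26*(q(13) + (8 - 1*(-15))) = -26*((-7/2 - 3/2*13²) + (8 - 1*(-15))) = -26*((-7/2 - 3/2*169) + (8 + 15)) = -26*((-7/2 - 507/2) + 23) = -26*(-257 + 23) = -26*(-234) = 6084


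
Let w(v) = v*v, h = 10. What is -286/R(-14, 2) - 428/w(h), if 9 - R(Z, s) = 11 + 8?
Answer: 608/25 ≈ 24.320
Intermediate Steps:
w(v) = v**2
R(Z, s) = -10 (R(Z, s) = 9 - (11 + 8) = 9 - 1*19 = 9 - 19 = -10)
-286/R(-14, 2) - 428/w(h) = -286/(-10) - 428/(10**2) = -286*(-1/10) - 428/100 = 143/5 - 428*1/100 = 143/5 - 107/25 = 608/25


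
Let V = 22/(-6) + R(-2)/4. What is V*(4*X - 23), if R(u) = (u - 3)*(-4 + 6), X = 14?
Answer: -407/2 ≈ -203.50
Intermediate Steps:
R(u) = -6 + 2*u (R(u) = (-3 + u)*2 = -6 + 2*u)
V = -37/6 (V = 22/(-6) + (-6 + 2*(-2))/4 = 22*(-⅙) + (-6 - 4)*(¼) = -11/3 - 10*¼ = -11/3 - 5/2 = -37/6 ≈ -6.1667)
V*(4*X - 23) = -37*(4*14 - 23)/6 = -37*(56 - 23)/6 = -37/6*33 = -407/2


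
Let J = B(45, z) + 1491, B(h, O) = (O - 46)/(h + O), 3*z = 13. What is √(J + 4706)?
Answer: √33930147/74 ≈ 78.716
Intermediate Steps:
z = 13/3 (z = (⅓)*13 = 13/3 ≈ 4.3333)
B(h, O) = (-46 + O)/(O + h)
J = 220543/148 (J = (-46 + 13/3)/(13/3 + 45) + 1491 = -125/3/(148/3) + 1491 = (3/148)*(-125/3) + 1491 = -125/148 + 1491 = 220543/148 ≈ 1490.2)
√(J + 4706) = √(220543/148 + 4706) = √(917031/148) = √33930147/74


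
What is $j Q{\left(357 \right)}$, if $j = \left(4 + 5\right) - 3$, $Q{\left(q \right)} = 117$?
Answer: $702$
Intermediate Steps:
$j = 6$ ($j = 9 - 3 = 6$)
$j Q{\left(357 \right)} = 6 \cdot 117 = 702$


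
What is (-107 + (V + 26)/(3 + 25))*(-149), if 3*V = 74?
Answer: 329141/21 ≈ 15673.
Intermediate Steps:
V = 74/3 (V = (1/3)*74 = 74/3 ≈ 24.667)
(-107 + (V + 26)/(3 + 25))*(-149) = (-107 + (74/3 + 26)/(3 + 25))*(-149) = (-107 + (152/3)/28)*(-149) = (-107 + (152/3)*(1/28))*(-149) = (-107 + 38/21)*(-149) = -2209/21*(-149) = 329141/21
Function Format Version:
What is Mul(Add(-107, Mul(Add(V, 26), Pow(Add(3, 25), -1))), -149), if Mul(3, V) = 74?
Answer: Rational(329141, 21) ≈ 15673.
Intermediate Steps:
V = Rational(74, 3) (V = Mul(Rational(1, 3), 74) = Rational(74, 3) ≈ 24.667)
Mul(Add(-107, Mul(Add(V, 26), Pow(Add(3, 25), -1))), -149) = Mul(Add(-107, Mul(Add(Rational(74, 3), 26), Pow(Add(3, 25), -1))), -149) = Mul(Add(-107, Mul(Rational(152, 3), Pow(28, -1))), -149) = Mul(Add(-107, Mul(Rational(152, 3), Rational(1, 28))), -149) = Mul(Add(-107, Rational(38, 21)), -149) = Mul(Rational(-2209, 21), -149) = Rational(329141, 21)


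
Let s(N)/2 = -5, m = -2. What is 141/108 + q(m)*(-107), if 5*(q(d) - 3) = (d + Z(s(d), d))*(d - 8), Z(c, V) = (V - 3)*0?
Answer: -26917/36 ≈ -747.69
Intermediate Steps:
s(N) = -10 (s(N) = 2*(-5) = -10)
Z(c, V) = 0 (Z(c, V) = (-3 + V)*0 = 0)
q(d) = 3 + d*(-8 + d)/5 (q(d) = 3 + ((d + 0)*(d - 8))/5 = 3 + (d*(-8 + d))/5 = 3 + d*(-8 + d)/5)
141/108 + q(m)*(-107) = 141/108 + (3 - 8/5*(-2) + (1/5)*(-2)**2)*(-107) = 141*(1/108) + (3 + 16/5 + (1/5)*4)*(-107) = 47/36 + (3 + 16/5 + 4/5)*(-107) = 47/36 + 7*(-107) = 47/36 - 749 = -26917/36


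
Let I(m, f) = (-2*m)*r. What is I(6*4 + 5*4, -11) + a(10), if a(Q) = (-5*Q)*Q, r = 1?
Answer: -588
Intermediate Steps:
a(Q) = -5*Q²
I(m, f) = -2*m (I(m, f) = -2*m*1 = -2*m)
I(6*4 + 5*4, -11) + a(10) = -2*(6*4 + 5*4) - 5*10² = -2*(24 + 20) - 5*100 = -2*44 - 500 = -88 - 500 = -588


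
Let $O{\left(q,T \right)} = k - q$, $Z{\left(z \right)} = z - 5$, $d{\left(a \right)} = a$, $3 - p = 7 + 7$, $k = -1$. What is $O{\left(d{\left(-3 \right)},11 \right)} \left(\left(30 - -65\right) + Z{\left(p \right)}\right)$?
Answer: $158$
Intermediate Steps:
$p = -11$ ($p = 3 - \left(7 + 7\right) = 3 - 14 = -11$)
$Z{\left(z \right)} = -5 + z$ ($Z{\left(z \right)} = z - 5 = -5 + z$)
$O{\left(q,T \right)} = -1 - q$
$O{\left(d{\left(-3 \right)},11 \right)} \left(\left(30 - -65\right) + Z{\left(p \right)}\right) = \left(-1 - -3\right) \left(\left(30 - -65\right) - 16\right) = \left(-1 + 3\right) \left(\left(30 + 65\right) - 16\right) = 2 \left(95 - 16\right) = 2 \cdot 79 = 158$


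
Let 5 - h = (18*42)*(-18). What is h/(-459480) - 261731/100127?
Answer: -121623188731/46006353960 ≈ -2.6436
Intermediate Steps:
h = 13613 (h = 5 - 18*42*(-18) = 5 - 756*(-18) = 5 - 1*(-13608) = 5 + 13608 = 13613)
h/(-459480) - 261731/100127 = 13613/(-459480) - 261731/100127 = 13613*(-1/459480) - 261731*1/100127 = -13613/459480 - 261731/100127 = -121623188731/46006353960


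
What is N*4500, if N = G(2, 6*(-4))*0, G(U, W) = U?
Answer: 0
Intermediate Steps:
N = 0 (N = 2*0 = 0)
N*4500 = 0*4500 = 0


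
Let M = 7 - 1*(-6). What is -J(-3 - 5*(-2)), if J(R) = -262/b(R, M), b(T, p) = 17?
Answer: 262/17 ≈ 15.412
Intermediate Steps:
M = 13 (M = 7 + 6 = 13)
J(R) = -262/17
-J(-3 - 5*(-2)) = -1*(-262/17) = 262/17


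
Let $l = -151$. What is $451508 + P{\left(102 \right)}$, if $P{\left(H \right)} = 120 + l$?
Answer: $451477$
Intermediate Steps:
$P{\left(H \right)} = -31$ ($P{\left(H \right)} = 120 - 151 = -31$)
$451508 + P{\left(102 \right)} = 451508 - 31 = 451477$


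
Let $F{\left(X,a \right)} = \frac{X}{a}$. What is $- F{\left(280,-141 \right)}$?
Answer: $\frac{280}{141} \approx 1.9858$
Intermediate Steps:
$- F{\left(280,-141 \right)} = - \frac{280}{-141} = - \frac{280 \left(-1\right)}{141} = \left(-1\right) \left(- \frac{280}{141}\right) = \frac{280}{141}$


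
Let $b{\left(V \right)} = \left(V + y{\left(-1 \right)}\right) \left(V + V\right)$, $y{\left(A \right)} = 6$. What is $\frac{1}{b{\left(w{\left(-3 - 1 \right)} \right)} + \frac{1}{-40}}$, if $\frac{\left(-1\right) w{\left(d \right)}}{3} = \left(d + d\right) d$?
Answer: $\frac{40}{691199} \approx 5.787 \cdot 10^{-5}$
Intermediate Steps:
$w{\left(d \right)} = - 6 d^{2}$ ($w{\left(d \right)} = - 3 \left(d + d\right) d = - 3 \cdot 2 d d = - 3 \cdot 2 d^{2} = - 6 d^{2}$)
$b{\left(V \right)} = 2 V \left(6 + V\right)$ ($b{\left(V \right)} = \left(V + 6\right) \left(V + V\right) = \left(6 + V\right) 2 V = 2 V \left(6 + V\right)$)
$\frac{1}{b{\left(w{\left(-3 - 1 \right)} \right)} + \frac{1}{-40}} = \frac{1}{2 \left(- 6 \left(-3 - 1\right)^{2}\right) \left(6 - 6 \left(-3 - 1\right)^{2}\right) + \frac{1}{-40}} = \frac{1}{2 \left(- 6 \left(-4\right)^{2}\right) \left(6 - 6 \left(-4\right)^{2}\right) - \frac{1}{40}} = \frac{1}{2 \left(\left(-6\right) 16\right) \left(6 - 96\right) - \frac{1}{40}} = \frac{1}{2 \left(-96\right) \left(6 - 96\right) - \frac{1}{40}} = \frac{1}{2 \left(-96\right) \left(-90\right) - \frac{1}{40}} = \frac{1}{17280 - \frac{1}{40}} = \frac{1}{\frac{691199}{40}} = \frac{40}{691199}$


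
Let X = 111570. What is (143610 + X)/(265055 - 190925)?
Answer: 8506/2471 ≈ 3.4423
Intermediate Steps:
(143610 + X)/(265055 - 190925) = (143610 + 111570)/(265055 - 190925) = 255180/74130 = 255180*(1/74130) = 8506/2471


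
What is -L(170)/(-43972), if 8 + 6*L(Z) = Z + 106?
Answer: 67/65958 ≈ 0.0010158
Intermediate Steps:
L(Z) = 49/3 + Z/6 (L(Z) = -4/3 + (Z + 106)/6 = -4/3 + (106 + Z)/6 = -4/3 + (53/3 + Z/6) = 49/3 + Z/6)
-L(170)/(-43972) = -(49/3 + (1/6)*170)/(-43972) = -(49/3 + 85/3)*(-1)/43972 = -134*(-1)/(3*43972) = -1*(-67/65958) = 67/65958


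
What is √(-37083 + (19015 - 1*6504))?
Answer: 2*I*√6143 ≈ 156.75*I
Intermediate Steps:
√(-37083 + (19015 - 1*6504)) = √(-37083 + (19015 - 6504)) = √(-37083 + 12511) = √(-24572) = 2*I*√6143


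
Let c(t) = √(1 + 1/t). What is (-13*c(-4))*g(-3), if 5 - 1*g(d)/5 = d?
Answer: -260*√3 ≈ -450.33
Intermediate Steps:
g(d) = 25 - 5*d
c(t) = √(1 + 1/t)
(-13*c(-4))*g(-3) = (-13*√3*√(-1/(-4)))*(25 - 5*(-3)) = (-13*√3/2)*(25 + 15) = -13*√3/2*40 = -260*√3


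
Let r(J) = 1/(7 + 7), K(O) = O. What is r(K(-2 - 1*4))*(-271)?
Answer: -271/14 ≈ -19.357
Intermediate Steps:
r(J) = 1/14
r(K(-2 - 1*4))*(-271) = (1/14)*(-271) = -271/14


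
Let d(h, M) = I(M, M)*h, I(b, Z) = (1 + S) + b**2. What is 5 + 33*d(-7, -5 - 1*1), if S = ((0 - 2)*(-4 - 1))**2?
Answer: -31642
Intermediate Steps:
S = 100 (S = (-2*(-5))**2 = 10**2 = 100)
I(b, Z) = 101 + b**2 (I(b, Z) = (1 + 100) + b**2 = 101 + b**2)
d(h, M) = h*(101 + M**2) (d(h, M) = (101 + M**2)*h = h*(101 + M**2))
5 + 33*d(-7, -5 - 1*1) = 5 + 33*(-7*(101 + (-5 - 1*1)**2)) = 5 + 33*(-7*(101 + (-5 - 1)**2)) = 5 + 33*(-7*(101 + (-6)**2)) = 5 + 33*(-7*(101 + 36)) = 5 + 33*(-7*137) = 5 + 33*(-959) = 5 - 31647 = -31642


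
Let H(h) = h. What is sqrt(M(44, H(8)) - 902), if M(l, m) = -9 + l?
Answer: 17*I*sqrt(3) ≈ 29.445*I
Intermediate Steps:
sqrt(M(44, H(8)) - 902) = sqrt((-9 + 44) - 902) = sqrt(35 - 902) = sqrt(-867) = 17*I*sqrt(3)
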